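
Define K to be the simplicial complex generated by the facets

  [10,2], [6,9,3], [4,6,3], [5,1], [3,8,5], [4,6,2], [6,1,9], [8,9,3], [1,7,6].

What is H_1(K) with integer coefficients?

H_1 ≅ Z.

Order the vertices as 1 < 2 < 3 < 4 < 5 < 6 < 7 < 8 < 9 < 10. Listing each simplex with vertices in this order, K has dimension 2 with simplices:

  0-simplices (10): [1], [2], [3], [4], [5], [6], [7], [8], [9], [10]
  1-simplices (17): [1,5], [1,6], [1,7], [1,9], [2,4], [2,6], [2,10], [3,4], [3,5], [3,6], [3,8], [3,9], [4,6], [5,8], [6,7], [6,9], [8,9]
  2-simplices (7): [1,6,7], [1,6,9], [2,4,6], [3,4,6], [3,5,8], [3,6,9], [3,8,9]

Hence C_0 ≅ Z^10, C_1 ≅ Z^17, C_2 ≅ Z^7.

∂_1: C_1 → C_0 sends each edge [p,q] (with p < q) to q − p. For instance
  ∂[2,6] = [6] − [2].
The resulting 10×17 matrix has rank 9, and its Smith normal form has invariant factors (1,1,1,1,1,1,1,1,1).

∂_2: C_2 → C_1 maps a triangle to the signed sum of its edges. For instance
  ∂[1,6,9] = [6,9] − [1,9] + [1,6],
  ∂[1,6,7] = [6,7] − [1,7] + [1,6].
The 17×7 boundary matrix has rank 7 and Smith normal form diag(1,1,1,1,1,1,1).

Reading off H_k = ker ∂_k / im ∂_{k+1}:

  H_1: rank ker ∂_1 − rank ∂_2 = (17 − 9) − 7 = 1, and the invariant factors of ∂_2 are all 1, so H_1 = Z.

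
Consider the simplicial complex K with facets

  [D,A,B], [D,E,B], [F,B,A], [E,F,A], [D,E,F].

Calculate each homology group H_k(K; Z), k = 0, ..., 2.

K has 5 vertices, 10 edges, 5 triangles.
rank ∂_0 = 0, rank ∂_1 = 4 ⇒ b_0 = 5 − 0 − 4 = 1; all invariant factors of ∂_1 are 1 so no torsion. So H_0 = Z.
rank ∂_1 = 4, rank ∂_2 = 5 ⇒ b_1 = 10 − 4 − 5 = 1; all invariant factors of ∂_2 are 1 so no torsion. So H_1 = Z.
rank ∂_2 = 5, rank ∂_3 = 0 ⇒ b_2 = 5 − 5 − 0 = 0. So H_2 = 0.

H_0 ≅ Z,  H_1 ≅ Z,  H_2 = 0.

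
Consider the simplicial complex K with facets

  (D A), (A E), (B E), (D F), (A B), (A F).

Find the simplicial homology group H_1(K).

H_1 ≅ Z^2.

We work with the vertex ordering A < B < D < E < F. The simplices of K, each written with vertices in increasing order, are:

  0-simplices (5): A, B, D, E, F
  1-simplices (6): AB, AD, AE, AF, BE, DF

Hence C_0 ≅ Z^5, C_1 ≅ Z^6.

∂_1: C_1 → C_0 is given by ∂[p,q] = [q] − [p].
This gives a 5×6 integer matrix of rank 4; reducing to Smith normal form yields diagonal entries (1,1,1,1).

Computing H_k = (kernel of ∂_k) / (image of ∂_{k+1}):

  H_1: rank ker ∂_1 − rank ∂_2 = (6 − 4) − 0 = 2, and there is no ∂_2, so H_1 = Z^2.

(K is a triangulation of a wedge of 2 circles.)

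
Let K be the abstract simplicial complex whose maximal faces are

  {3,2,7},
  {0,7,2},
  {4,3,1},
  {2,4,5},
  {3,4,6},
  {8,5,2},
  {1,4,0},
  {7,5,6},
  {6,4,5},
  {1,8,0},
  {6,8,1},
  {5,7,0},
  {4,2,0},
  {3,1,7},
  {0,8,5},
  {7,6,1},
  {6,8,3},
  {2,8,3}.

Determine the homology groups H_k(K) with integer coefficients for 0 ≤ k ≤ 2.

Fix the vertex order 0 < 1 < 2 < 3 < 4 < 5 < 6 < 7 < 8 and write every simplex with vertices in increasing order. Then dim K = 2 and the simplices of K are:

  0-simplices (9): [0], [1], [2], [3], [4], [5], [6], [7], [8]
  1-simplices (27): (27 of them)
  2-simplices (18): [0,1,4], [0,1,8], [0,2,4], [0,2,7], [0,5,7], [0,5,8], [1,3,4], [1,3,7], [1,6,7], [1,6,8], [2,3,7], [2,3,8], [2,4,5], [2,5,8], [3,4,6], [3,6,8], [4,5,6], [5,6,7]

Hence C_0 ≅ Z^9, C_1 ≅ Z^27, C_2 ≅ Z^18.

∂_1: C_1 → C_0 maps an edge to its endpoints' difference, ∂[p,q] = q − p.
This gives a 9×27 integer matrix of rank 8; reducing to Smith normal form yields diagonal entries (1,1,1,1,1,1,1,1).

Boundary ∂_2: C_2 → C_1 sends each 2-simplex [p,q,r] to [q,r] − [p,r] + [p,q]. For instance
  ∂[3,4,6] = [4,6] − [3,6] + [3,4],
  ∂[0,5,8] = [5,8] − [0,8] + [0,5].
As a 27×18 matrix over Z this has rank 18, with invariant factors (1,1,1,1,1,1,1,1,1,1,1,1,1,1,1,1,1,2).

Computing H_k = (kernel of ∂_k) / (image of ∂_{k+1}):

  H_0: rank C_0 − rank ∂_1 = 9 − 8 = 1, and the invariant factors of ∂_1 are all 1, so H_0 = Z.
  H_1: rank ker ∂_1 − rank ∂_2 = (27 − 8) − 18 = 1, and ∂_2 has invariant factor 2 > 1, so H_1 = Z ⊕ Z/2.
  H_2: rank ker ∂_2 − rank ∂_3 = (18 − 18) − 0 = 0, and there is no ∂_3, so H_2 = 0.

As a check, the Euler characteristic is 9 − 27 + 18 = 0, which agrees with 1 − 1 + 0 = 0.

H_0 = Z,  H_1 = Z ⊕ Z/2,  H_2 = 0.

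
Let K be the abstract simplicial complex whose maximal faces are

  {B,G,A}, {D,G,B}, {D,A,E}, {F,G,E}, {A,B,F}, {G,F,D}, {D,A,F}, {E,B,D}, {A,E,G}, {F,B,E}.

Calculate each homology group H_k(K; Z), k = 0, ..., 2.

Take the total order A < B < D < E < F < G on the vertex set. Then K (dimension 2) consists of the simplices:

  0-simplices (6): A, B, D, E, F, G
  1-simplices (15): AB, AD, AE, AF, AG, BD, BE, BF, BG, DE, DF, DG, EF, EG, FG
  2-simplices (10): ABF, ABG, ADE, ADF, AEG, BDE, BDG, BEF, DFG, EFG

giving chain groups C_0 ≅ Z^6, C_1 ≅ Z^15, C_2 ≅ Z^10.

∂_1: C_1 → C_0 sends each edge [p,q] (with p < q) to q − p. For instance
  ∂BG = G − B.
This gives a 6×15 integer matrix of rank 5; reducing to Smith normal form yields diagonal entries (1,1,1,1,1).

Boundary ∂_2: C_2 → C_1 maps a triangle to the signed sum of its edges. For instance
  ∂BDG = DG − BG + BD,
  ∂ABF = BF − AF + AB.
This gives a 15×10 integer matrix of rank 10; reducing to Smith normal form yields diagonal entries (1,1,1,1,1,1,1,1,1,2).

Computing H_k = (kernel of ∂_k) / (image of ∂_{k+1}):

  H_0: rank C_0 − rank ∂_1 = 6 − 5 = 1, and the invariant factors of ∂_1 are all 1, so H_0 ≅ Z.
  H_1: rank ker ∂_1 − rank ∂_2 = (15 − 5) − 10 = 0, and ∂_2 has invariant factor 2 > 1, so H_1 ≅ Z/2Z.
  H_2: rank ker ∂_2 − rank ∂_3 = (10 − 10) − 0 = 0, and there is no ∂_3, so H_2 ≅ 0.

(K is a triangulation of the real projective plane RP^2.)

H_0 = Z,  H_1 = Z/2Z,  H_2 = 0.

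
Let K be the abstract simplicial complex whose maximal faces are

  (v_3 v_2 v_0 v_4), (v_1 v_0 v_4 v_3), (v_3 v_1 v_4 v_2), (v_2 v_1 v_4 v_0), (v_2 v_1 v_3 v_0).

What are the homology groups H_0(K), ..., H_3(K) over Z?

K has 5 vertices, 10 edges, 10 triangles, 5 3-simplices.
rank ∂_0 = 0, rank ∂_1 = 4 ⇒ b_0 = 5 − 0 − 4 = 1; all invariant factors of ∂_1 are 1 so no torsion. So H_0 = Z.
rank ∂_1 = 4, rank ∂_2 = 6 ⇒ b_1 = 10 − 4 − 6 = 0; all invariant factors of ∂_2 are 1 so no torsion. So H_1 = 0.
rank ∂_2 = 6, rank ∂_3 = 4 ⇒ b_2 = 10 − 6 − 4 = 0; all invariant factors of ∂_3 are 1 so no torsion. So H_2 = 0.
rank ∂_3 = 4, rank ∂_4 = 0 ⇒ b_3 = 5 − 4 − 0 = 1. So H_3 = Z.

H_0 = Z,  H_1 = 0,  H_2 = 0,  H_3 = Z.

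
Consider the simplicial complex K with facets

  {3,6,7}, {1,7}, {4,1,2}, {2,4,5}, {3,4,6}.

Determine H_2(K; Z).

H_2 = 0.

K has 7 vertices, 11 edges, 4 triangles.
rank ∂_2 = 4, rank ∂_3 = 0 ⇒ b_2 = 4 − 4 − 0 = 0. So H_2 = 0.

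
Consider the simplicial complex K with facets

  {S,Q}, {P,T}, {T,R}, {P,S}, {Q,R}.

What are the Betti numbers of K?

b_0 = 1, b_1 = 1.

Take the total order P < Q < R < S < T on the vertex set. Then K (dimension 1) consists of the simplices:

  0-simplices (5): P, Q, R, S, T
  1-simplices (5): PS, PT, QR, QS, RT

giving chain groups C_0 ≅ Z^5, C_1 ≅ Z^5.

∂_1: C_1 → C_0 sends each edge [p,q] (with p < q) to q − p. For instance
  ∂PS = S − P.
This gives a 5×5 integer matrix of rank 4; reducing to Smith normal form yields diagonal entries (1,1,1,1).

Reading off H_k = ker ∂_k / im ∂_{k+1}:

  H_0: rank C_0 − rank ∂_1 = 5 − 4 = 1, and the invariant factors of ∂_1 are all 1, so H_0 ≅ Z.
  H_1: rank ker ∂_1 − rank ∂_2 = (5 − 4) − 0 = 1, and there is no ∂_2, so H_1 ≅ Z.

As a check, the Euler characteristic is 5 − 5 = 0, which agrees with 1 − 1 = 0.

Hence the Betti numbers are b_0 = 1, b_1 = 1.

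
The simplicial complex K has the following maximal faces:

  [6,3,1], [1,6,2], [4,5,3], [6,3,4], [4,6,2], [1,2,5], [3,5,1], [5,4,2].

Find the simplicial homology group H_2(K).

Order the vertices as 1 < 2 < 3 < 4 < 5 < 6. Listing each simplex with vertices in this order, K has dimension 2 with simplices:

  0-simplices (6): [1], [2], [3], [4], [5], [6]
  1-simplices (12): [1,2], [1,3], [1,5], [1,6], [2,4], [2,5], [2,6], [3,4], [3,5], [3,6], [4,5], [4,6]
  2-simplices (8): [1,2,5], [1,2,6], [1,3,5], [1,3,6], [2,4,5], [2,4,6], [3,4,5], [3,4,6]

giving chain groups C_0 ≅ Z^6, C_1 ≅ Z^12, C_2 ≅ Z^8.

∂_1: C_1 → C_0 is given by ∂[p,q] = [q] − [p]. For instance
  ∂[1,3] = [3] − [1].
The resulting 6×12 matrix has rank 5, and its Smith normal form has invariant factors (1,1,1,1,1).

The boundary map ∂_2: C_2 → C_1 sends each 2-simplex [p,q,r] to [q,r] − [p,r] + [p,q]. For instance
  ∂[1,3,5] = [3,5] − [1,5] + [1,3],
  ∂[1,2,5] = [2,5] − [1,5] + [1,2].
The resulting 12×8 matrix has rank 7, and its Smith normal form has invariant factors (1,1,1,1,1,1,1).

Computing H_k = (kernel of ∂_k) / (image of ∂_{k+1}):

  H_2: rank ker ∂_2 − rank ∂_3 = (8 − 7) − 0 = 1, and there is no ∂_3, so H_2 = Z.

H_2 = Z.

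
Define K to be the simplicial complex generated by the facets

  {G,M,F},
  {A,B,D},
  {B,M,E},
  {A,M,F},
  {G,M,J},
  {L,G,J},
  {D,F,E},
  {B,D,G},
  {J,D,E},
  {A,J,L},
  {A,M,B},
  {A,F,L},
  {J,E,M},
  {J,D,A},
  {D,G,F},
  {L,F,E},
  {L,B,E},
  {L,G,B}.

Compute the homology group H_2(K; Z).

H_2 ≅ Z.

We work with the vertex ordering A < B < D < E < F < G < J < L < M. The simplices of K, each written with vertices in increasing order, are:

  0-simplices (9): A, B, D, E, F, G, J, L, M
  1-simplices (27): AB, AD, AF, AJ, AL, AM, BD, BE, BG, BL, BM, DE, DF, DG, DJ, EF, EJ, EL, EM, FG, FL, FM, GJ, GL, GM, JL, JM
  2-simplices (18): ABD, ABM, ADJ, AFL, AFM, AJL, BDG, BEL, BEM, BGL, DEF, DEJ, DFG, EFL, EJM, FGM, GJL, GJM

so the chain groups are C_0 ≅ Z^9, C_1 ≅ Z^27, C_2 ≅ Z^18.

Boundary ∂_1: C_1 → C_0 is given by ∂[p,q] = [q] − [p]. For instance
  ∂FL = L − F.
The resulting 9×27 matrix has rank 8, and its Smith normal form has invariant factors (1,1,1,1,1,1,1,1).

∂_2: C_2 → C_1 maps a triangle to the signed sum of its edges. For instance
  ∂DEJ = EJ − DJ + DE,
  ∂EJM = JM − EM + EJ.
As a 27×18 matrix over Z this has rank 17, with invariant factors (1,1,1,1,1,1,1,1,1,1,1,1,1,1,1,1,1).

From H_k ≅ ker(∂_k) / im(∂_{k+1}) we obtain:

  H_2: rank ker ∂_2 − rank ∂_3 = (18 − 17) − 0 = 1, and there is no ∂_3, so H_2 ≅ Z.

(K is a triangulation of the torus T^2.)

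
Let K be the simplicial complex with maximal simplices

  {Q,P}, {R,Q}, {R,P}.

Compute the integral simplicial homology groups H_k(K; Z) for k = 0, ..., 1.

We work with the vertex ordering P < Q < R. The simplices of K, each written with vertices in increasing order, are:

  0-simplices (3): P, Q, R
  1-simplices (3): PQ, PR, QR

Hence C_0 ≅ Z^3, C_1 ≅ Z^3.

∂_1: C_1 → C_0 is given by ∂[p,q] = [q] − [p].
The resulting 3×3 matrix has rank 2, and its Smith normal form has invariant factors (1,1).

From H_k ≅ ker(∂_k) / im(∂_{k+1}) we obtain:

  H_0: rank C_0 − rank ∂_1 = 3 − 2 = 1, and the invariant factors of ∂_1 are all 1, so H_0 = Z.
  H_1: rank ker ∂_1 − rank ∂_2 = (3 − 2) − 0 = 1, and there is no ∂_2, so H_1 = Z.

As a check, the Euler characteristic is 3 − 3 = 0, which agrees with 1 − 1 = 0.

H_0 = Z,  H_1 = Z.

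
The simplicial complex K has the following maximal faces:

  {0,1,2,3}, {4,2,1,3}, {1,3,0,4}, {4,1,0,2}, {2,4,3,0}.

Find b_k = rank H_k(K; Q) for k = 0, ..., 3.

Order the vertices as 0 < 1 < 2 < 3 < 4. Listing each simplex with vertices in this order, K has dimension 3 with simplices:

  0-simplices (5): [0], [1], [2], [3], [4]
  1-simplices (10): [0,1], [0,2], [0,3], [0,4], [1,2], [1,3], [1,4], [2,3], [2,4], [3,4]
  2-simplices (10): [0,1,2], [0,1,3], [0,1,4], [0,2,3], [0,2,4], [0,3,4], [1,2,3], [1,2,4], [1,3,4], [2,3,4]
  3-simplices (5): [0,1,2,3], [0,1,2,4], [0,1,3,4], [0,2,3,4], [1,2,3,4]

giving chain groups C_0 ≅ Z^5, C_1 ≅ Z^10, C_2 ≅ Z^10, C_3 ≅ Z^5.

The boundary map ∂_1: C_1 → C_0 sends each edge [p,q] (with p < q) to q − p.
This gives a 5×10 integer matrix of rank 4; reducing to Smith normal form yields diagonal entries (1,1,1,1).

Boundary ∂_2: C_2 → C_1 acts by ∂[p,q,r] = [q,r] − [p,r] + [p,q]. For instance
  ∂[0,2,3] = [2,3] − [0,3] + [0,2],
  ∂[0,1,3] = [1,3] − [0,3] + [0,1].
The 10×10 boundary matrix has rank 6 and Smith normal form diag(1,1,1,1,1,1).

∂_3: C_3 → C_2 sends each 3-simplex σ to the alternating sum Σ_i (−1)^i (σ with its i-th vertex removed). For instance
  ∂[0,1,2,3] = [1,2,3] − [0,2,3] + [0,1,3] − [0,1,2],
  ∂[0,1,2,4] = [1,2,4] − [0,2,4] + [0,1,4] − [0,1,2].
The resulting 10×5 matrix has rank 4, and its Smith normal form has invariant factors (1,1,1,1).

Computing H_k = (kernel of ∂_k) / (image of ∂_{k+1}):

  H_0: rank C_0 − rank ∂_1 = 5 − 4 = 1, and the invariant factors of ∂_1 are all 1, so H_0 ≅ Z.
  H_1: rank ker ∂_1 − rank ∂_2 = (10 − 4) − 6 = 0, and the invariant factors of ∂_2 are all 1, so H_1 ≅ 0.
  H_2: rank ker ∂_2 − rank ∂_3 = (10 − 6) − 4 = 0, and the invariant factors of ∂_3 are all 1, so H_2 ≅ 0.
  H_3: rank ker ∂_3 − rank ∂_4 = (5 − 4) − 0 = 1, and there is no ∂_4, so H_3 ≅ Z.

Hence the Betti numbers are b_0 = 1, b_1 = 0, b_2 = 0, b_3 = 1.

b_0 = 1, b_1 = 0, b_2 = 0, b_3 = 1.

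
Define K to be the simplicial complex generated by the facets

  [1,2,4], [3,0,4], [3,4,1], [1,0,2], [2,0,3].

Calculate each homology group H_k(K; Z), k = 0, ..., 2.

Order the vertices as 0 < 1 < 2 < 3 < 4. Listing each simplex with vertices in this order, K has dimension 2 with simplices:

  0-simplices (5): [0], [1], [2], [3], [4]
  1-simplices (10): [0,1], [0,2], [0,3], [0,4], [1,2], [1,3], [1,4], [2,3], [2,4], [3,4]
  2-simplices (5): [0,1,2], [0,2,3], [0,3,4], [1,2,4], [1,3,4]

giving chain groups C_0 ≅ Z^5, C_1 ≅ Z^10, C_2 ≅ Z^5.

Boundary ∂_1: C_1 → C_0 is given by ∂[p,q] = [q] − [p].
The 5×10 boundary matrix has rank 4 and Smith normal form diag(1,1,1,1).

The boundary map ∂_2: C_2 → C_1 sends each 2-simplex [p,q,r] to [q,r] − [p,r] + [p,q]. For instance
  ∂[0,1,2] = [1,2] − [0,2] + [0,1],
  ∂[0,2,3] = [2,3] − [0,3] + [0,2].
The 10×5 boundary matrix has rank 5 and Smith normal form diag(1,1,1,1,1).

Reading off H_k = ker ∂_k / im ∂_{k+1}:

  H_0: rank C_0 − rank ∂_1 = 5 − 4 = 1, and the invariant factors of ∂_1 are all 1, so H_0 ≅ Z.
  H_1: rank ker ∂_1 − rank ∂_2 = (10 − 4) − 5 = 1, and the invariant factors of ∂_2 are all 1, so H_1 ≅ Z.
  H_2: rank ker ∂_2 − rank ∂_3 = (5 − 5) − 0 = 0, and there is no ∂_3, so H_2 ≅ 0.

H_0 = Z,  H_1 = Z,  H_2 = 0.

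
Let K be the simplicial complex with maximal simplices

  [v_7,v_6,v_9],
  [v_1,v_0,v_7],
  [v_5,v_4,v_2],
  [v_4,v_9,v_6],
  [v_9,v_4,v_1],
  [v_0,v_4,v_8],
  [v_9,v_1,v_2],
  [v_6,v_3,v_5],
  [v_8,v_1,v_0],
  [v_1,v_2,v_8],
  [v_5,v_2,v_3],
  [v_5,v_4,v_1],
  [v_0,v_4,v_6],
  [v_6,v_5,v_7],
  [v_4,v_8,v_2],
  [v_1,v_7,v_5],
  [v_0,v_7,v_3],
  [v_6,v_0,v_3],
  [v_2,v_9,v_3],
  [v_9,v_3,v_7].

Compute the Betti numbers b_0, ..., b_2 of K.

b_0 = 1, b_1 = 1, b_2 = 0.

We work with the vertex ordering v_0 < v_1 < v_2 < v_3 < v_4 < v_5 < v_6 < v_7 < v_8 < v_9. The simplices of K, each written with vertices in increasing order, are:

  0-simplices (10): [v_0], [v_1], [v_2], [v_3], [v_4], [v_5], [v_6], [v_7], [v_8], [v_9]
  1-simplices (30): (30 of them)
  2-simplices (20): (20 of them)

Hence C_0 ≅ Z^10, C_1 ≅ Z^30, C_2 ≅ Z^20.

∂_1: C_1 → C_0 is given by ∂[p,q] = [q] − [p].
The 10×30 boundary matrix has rank 9 and Smith normal form diag(1,1,1,1,1,1,1,1,1).

The boundary map ∂_2: C_2 → C_1 sends each 2-simplex [p,q,r] to [q,r] − [p,r] + [p,q]. For instance
  ∂[v_1,v_2,v_8] = [v_2,v_8] − [v_1,v_8] + [v_1,v_2],
  ∂[v_0,v_4,v_6] = [v_4,v_6] − [v_0,v_6] + [v_0,v_4].
The resulting 30×20 matrix has rank 20, and its Smith normal form has invariant factors (1,1,1,1,1,1,1,1,1,1,1,1,1,1,1,1,1,1,1,2).

Computing H_k = (kernel of ∂_k) / (image of ∂_{k+1}):

  H_0: rank C_0 − rank ∂_1 = 10 − 9 = 1, and the invariant factors of ∂_1 are all 1, so H_0 = Z.
  H_1: rank ker ∂_1 − rank ∂_2 = (30 − 9) − 20 = 1, and ∂_2 has invariant factor 2 > 1, so H_1 = Z ⊕ Z/2Z.
  H_2: rank ker ∂_2 − rank ∂_3 = (20 − 20) − 0 = 0, and there is no ∂_3, so H_2 = 0.

(K is a triangulation of the Klein bottle.)

Hence the Betti numbers are b_0 = 1, b_1 = 1, b_2 = 0.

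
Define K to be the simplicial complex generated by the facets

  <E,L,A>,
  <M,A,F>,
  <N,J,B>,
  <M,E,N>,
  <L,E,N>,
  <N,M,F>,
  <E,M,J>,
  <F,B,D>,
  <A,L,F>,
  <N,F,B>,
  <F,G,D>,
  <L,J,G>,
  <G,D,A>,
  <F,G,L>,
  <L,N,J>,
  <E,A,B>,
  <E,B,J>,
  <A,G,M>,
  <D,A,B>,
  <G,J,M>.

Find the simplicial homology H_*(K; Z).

Order the vertices as A < B < D < E < F < G < J < L < M < N. Listing each simplex with vertices in this order, K has dimension 2 with simplices:

  0-simplices (10): A, B, D, E, F, G, J, L, M, N
  1-simplices (30): AB, AD, AE, AF, AG, AL, AM, BD, BE, BF, BJ, BN, DF, DG, EJ, EL, EM, EN, FG, FL, FM, FN, GJ, GL, GM, JL, JM, JN, LN, MN
  2-simplices (20): ABD, ABE, ADG, AEL, AFL, AFM, AGM, BDF, BEJ, BFN, BJN, DFG, EJM, ELN, EMN, FGL, FMN, GJL, GJM, JLN

so the chain groups are C_0 ≅ Z^10, C_1 ≅ Z^30, C_2 ≅ Z^20.

The boundary map ∂_1: C_1 → C_0 sends each edge [p,q] (with p < q) to q − p.
As a 10×30 matrix over Z this has rank 9, with invariant factors (1,1,1,1,1,1,1,1,1).

The boundary map ∂_2: C_2 → C_1 sends each 2-simplex [p,q,r] to [q,r] − [p,r] + [p,q]. For instance
  ∂EJM = JM − EM + EJ,
  ∂ELN = LN − EN + EL.
The 30×20 boundary matrix has rank 20 and Smith normal form diag(1,1,1,1,1,1,1,1,1,1,1,1,1,1,1,1,1,1,1,2).

Computing H_k = (kernel of ∂_k) / (image of ∂_{k+1}):

  H_0: rank C_0 − rank ∂_1 = 10 − 9 = 1, and the invariant factors of ∂_1 are all 1, so H_0 = Z.
  H_1: rank ker ∂_1 − rank ∂_2 = (30 − 9) − 20 = 1, and ∂_2 has invariant factor 2 > 1, so H_1 = Z ⊕ Z/2.
  H_2: rank ker ∂_2 − rank ∂_3 = (20 − 20) − 0 = 0, and there is no ∂_3, so H_2 = 0.

As a check, the Euler characteristic is 10 − 30 + 20 = 0, which agrees with 1 − 1 + 0 = 0.

H_0 ≅ Z,  H_1 ≅ Z ⊕ Z/2,  H_2 = 0.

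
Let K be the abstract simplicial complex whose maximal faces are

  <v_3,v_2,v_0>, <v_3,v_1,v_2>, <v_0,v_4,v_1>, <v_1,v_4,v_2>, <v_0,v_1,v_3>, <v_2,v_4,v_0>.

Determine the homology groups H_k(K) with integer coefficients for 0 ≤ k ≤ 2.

H_0 = Z,  H_1 = 0,  H_2 = Z.

Take the total order v_0 < v_1 < v_2 < v_3 < v_4 on the vertex set. Then K (dimension 2) consists of the simplices:

  0-simplices (5): [v_0], [v_1], [v_2], [v_3], [v_4]
  1-simplices (9): [v_0,v_1], [v_0,v_2], [v_0,v_3], [v_0,v_4], [v_1,v_2], [v_1,v_3], [v_1,v_4], [v_2,v_3], [v_2,v_4]
  2-simplices (6): [v_0,v_1,v_3], [v_0,v_1,v_4], [v_0,v_2,v_3], [v_0,v_2,v_4], [v_1,v_2,v_3], [v_1,v_2,v_4]

giving chain groups C_0 ≅ Z^5, C_1 ≅ Z^9, C_2 ≅ Z^6.

The boundary map ∂_1: C_1 → C_0 is given by ∂[p,q] = [q] − [p]. For instance
  ∂[v_1,v_3] = [v_3] − [v_1].
This gives a 5×9 integer matrix of rank 4; reducing to Smith normal form yields diagonal entries (1,1,1,1).

Boundary ∂_2: C_2 → C_1 maps a triangle to the signed sum of its edges. For instance
  ∂[v_0,v_2,v_3] = [v_2,v_3] − [v_0,v_3] + [v_0,v_2],
  ∂[v_0,v_1,v_4] = [v_1,v_4] − [v_0,v_4] + [v_0,v_1].
This gives a 9×6 integer matrix of rank 5; reducing to Smith normal form yields diagonal entries (1,1,1,1,1).

Reading off H_k = ker ∂_k / im ∂_{k+1}:

  H_0: rank C_0 − rank ∂_1 = 5 − 4 = 1, and the invariant factors of ∂_1 are all 1, so H_0 ≅ Z.
  H_1: rank ker ∂_1 − rank ∂_2 = (9 − 4) − 5 = 0, and the invariant factors of ∂_2 are all 1, so H_1 ≅ 0.
  H_2: rank ker ∂_2 − rank ∂_3 = (6 − 5) − 0 = 1, and there is no ∂_3, so H_2 ≅ Z.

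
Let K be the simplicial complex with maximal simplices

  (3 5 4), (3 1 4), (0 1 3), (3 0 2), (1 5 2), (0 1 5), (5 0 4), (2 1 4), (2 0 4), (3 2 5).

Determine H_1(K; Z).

H_1 = Z/2Z.

Order the vertices as 0 < 1 < 2 < 3 < 4 < 5. Listing each simplex with vertices in this order, K has dimension 2 with simplices:

  0-simplices (6): [0], [1], [2], [3], [4], [5]
  1-simplices (15): [0,1], [0,2], [0,3], [0,4], [0,5], [1,2], [1,3], [1,4], [1,5], [2,3], [2,4], [2,5], [3,4], [3,5], [4,5]
  2-simplices (10): [0,1,3], [0,1,5], [0,2,3], [0,2,4], [0,4,5], [1,2,4], [1,2,5], [1,3,4], [2,3,5], [3,4,5]

so the chain groups are C_0 ≅ Z^6, C_1 ≅ Z^15, C_2 ≅ Z^10.

Boundary ∂_1: C_1 → C_0 maps an edge to its endpoints' difference, ∂[p,q] = q − p. For instance
  ∂[0,4] = [4] − [0].
The 6×15 boundary matrix has rank 5 and Smith normal form diag(1,1,1,1,1).

The boundary map ∂_2: C_2 → C_1 maps a triangle to the signed sum of its edges. For instance
  ∂[1,2,4] = [2,4] − [1,4] + [1,2],
  ∂[0,2,4] = [2,4] − [0,4] + [0,2].
The resulting 15×10 matrix has rank 10, and its Smith normal form has invariant factors (1,1,1,1,1,1,1,1,1,2).

From H_k ≅ ker(∂_k) / im(∂_{k+1}) we obtain:

  H_1: rank ker ∂_1 − rank ∂_2 = (15 − 5) − 10 = 0, and ∂_2 has invariant factor 2 > 1, so H_1 ≅ Z/2Z.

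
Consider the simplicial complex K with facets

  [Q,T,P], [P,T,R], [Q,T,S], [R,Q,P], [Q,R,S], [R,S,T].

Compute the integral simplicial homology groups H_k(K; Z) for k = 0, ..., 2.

Take the total order P < Q < R < S < T on the vertex set. Then K (dimension 2) consists of the simplices:

  0-simplices (5): P, Q, R, S, T
  1-simplices (9): PQ, PR, PT, QR, QS, QT, RS, RT, ST
  2-simplices (6): PQR, PQT, PRT, QRS, QST, RST

Hence C_0 ≅ Z^5, C_1 ≅ Z^9, C_2 ≅ Z^6.

The boundary map ∂_1: C_1 → C_0 is given by ∂[p,q] = [q] − [p]. For instance
  ∂PQ = Q − P.
This gives a 5×9 integer matrix of rank 4; reducing to Smith normal form yields diagonal entries (1,1,1,1).

∂_2: C_2 → C_1 maps a triangle to the signed sum of its edges. For instance
  ∂QST = ST − QT + QS,
  ∂QRS = RS − QS + QR.
This gives a 9×6 integer matrix of rank 5; reducing to Smith normal form yields diagonal entries (1,1,1,1,1).

Now H_k = ker ∂_k / im ∂_{k+1}, so:

  H_0: rank C_0 − rank ∂_1 = 5 − 4 = 1, and the invariant factors of ∂_1 are all 1, so H_0 = Z.
  H_1: rank ker ∂_1 − rank ∂_2 = (9 − 4) − 5 = 0, and the invariant factors of ∂_2 are all 1, so H_1 = 0.
  H_2: rank ker ∂_2 − rank ∂_3 = (6 − 5) − 0 = 1, and there is no ∂_3, so H_2 = Z.

As a check, the Euler characteristic is 5 − 9 + 6 = 2, which agrees with 1 − 0 + 1 = 2.

H_0 = Z,  H_1 = 0,  H_2 = Z.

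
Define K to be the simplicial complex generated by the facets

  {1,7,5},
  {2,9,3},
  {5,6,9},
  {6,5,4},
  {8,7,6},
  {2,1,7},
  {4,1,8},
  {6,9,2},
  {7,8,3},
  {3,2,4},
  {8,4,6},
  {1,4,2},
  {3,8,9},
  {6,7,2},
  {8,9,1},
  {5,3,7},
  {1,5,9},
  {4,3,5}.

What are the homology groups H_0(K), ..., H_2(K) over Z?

H_0 ≅ Z,  H_1 ≅ Z^2,  H_2 ≅ Z.

Take the total order 1 < 2 < 3 < 4 < 5 < 6 < 7 < 8 < 9 on the vertex set. Then K (dimension 2) consists of the simplices:

  0-simplices (9): [1], [2], [3], [4], [5], [6], [7], [8], [9]
  1-simplices (27): (27 of them)
  2-simplices (18): [1,2,4], [1,2,7], [1,4,8], [1,5,7], [1,5,9], [1,8,9], [2,3,4], [2,3,9], [2,6,7], [2,6,9], [3,4,5], [3,5,7], [3,7,8], [3,8,9], [4,5,6], [4,6,8], [5,6,9], [6,7,8]

so the chain groups are C_0 ≅ Z^9, C_1 ≅ Z^27, C_2 ≅ Z^18.

The boundary map ∂_1: C_1 → C_0 maps an edge to its endpoints' difference, ∂[p,q] = q − p. For instance
  ∂[1,7] = [7] − [1].
The resulting 9×27 matrix has rank 8, and its Smith normal form has invariant factors (1,1,1,1,1,1,1,1).

Boundary ∂_2: C_2 → C_1 acts by ∂[p,q,r] = [q,r] − [p,r] + [p,q]. For instance
  ∂[2,3,9] = [3,9] − [2,9] + [2,3],
  ∂[2,3,4] = [3,4] − [2,4] + [2,3].
The 27×18 boundary matrix has rank 17 and Smith normal form diag(1,1,1,1,1,1,1,1,1,1,1,1,1,1,1,1,1).

Computing H_k = (kernel of ∂_k) / (image of ∂_{k+1}):

  H_0: rank C_0 − rank ∂_1 = 9 − 8 = 1, and the invariant factors of ∂_1 are all 1, so H_0 ≅ Z.
  H_1: rank ker ∂_1 − rank ∂_2 = (27 − 8) − 17 = 2, and the invariant factors of ∂_2 are all 1, so H_1 ≅ Z^2.
  H_2: rank ker ∂_2 − rank ∂_3 = (18 − 17) − 0 = 1, and there is no ∂_3, so H_2 ≅ Z.

As a check, the Euler characteristic is 9 − 27 + 18 = 0, which agrees with 1 − 2 + 1 = 0.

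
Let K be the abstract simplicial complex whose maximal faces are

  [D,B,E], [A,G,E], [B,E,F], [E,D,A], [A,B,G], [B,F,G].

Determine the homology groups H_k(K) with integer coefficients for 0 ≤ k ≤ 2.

Take the total order A < B < D < E < F < G on the vertex set. Then K (dimension 2) consists of the simplices:

  0-simplices (6): A, B, D, E, F, G
  1-simplices (12): AB, AD, AE, AG, BD, BE, BF, BG, DE, EF, EG, FG
  2-simplices (6): ABG, ADE, AEG, BDE, BEF, BFG

giving chain groups C_0 ≅ Z^6, C_1 ≅ Z^12, C_2 ≅ Z^6.

Boundary ∂_1: C_1 → C_0 maps an edge to its endpoints' difference, ∂[p,q] = q − p.
The 6×12 boundary matrix has rank 5 and Smith normal form diag(1,1,1,1,1).

∂_2: C_2 → C_1 sends each 2-simplex [p,q,r] to [q,r] − [p,r] + [p,q]. For instance
  ∂BFG = FG − BG + BF,
  ∂AEG = EG − AG + AE.
As a 12×6 matrix over Z this has rank 6, with invariant factors (1,1,1,1,1,1).

Reading off H_k = ker ∂_k / im ∂_{k+1}:

  H_0: rank C_0 − rank ∂_1 = 6 − 5 = 1, and the invariant factors of ∂_1 are all 1, so H_0 = Z.
  H_1: rank ker ∂_1 − rank ∂_2 = (12 − 5) − 6 = 1, and the invariant factors of ∂_2 are all 1, so H_1 = Z.
  H_2: rank ker ∂_2 − rank ∂_3 = (6 − 6) − 0 = 0, and there is no ∂_3, so H_2 = 0.

H_0 ≅ Z,  H_1 ≅ Z,  H_2 = 0.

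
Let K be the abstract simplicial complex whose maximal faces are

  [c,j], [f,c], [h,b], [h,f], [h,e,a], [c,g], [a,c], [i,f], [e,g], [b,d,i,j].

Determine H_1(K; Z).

H_1 = Z^4.

Order the vertices as a < b < c < d < e < f < g < h < i < j. Listing each simplex with vertices in this order, K has dimension 3 with simplices:

  0-simplices (10): a, b, c, d, e, f, g, h, i, j
  1-simplices (17): ac, ae, ah, bd, bh, bi, bj, cf, cg, cj, di, dj, eg, eh, fh, fi, ij
  2-simplices (5): aeh, bdi, bdj, bij, dij
  3-simplices (1): bdij

Hence C_0 ≅ Z^10, C_1 ≅ Z^17, C_2 ≅ Z^5, C_3 ≅ Z^1.

Boundary ∂_1: C_1 → C_0 maps an edge to its endpoints' difference, ∂[p,q] = q − p. For instance
  ∂bd = d − b.
This gives a 10×17 integer matrix of rank 9; reducing to Smith normal form yields diagonal entries (1,1,1,1,1,1,1,1,1).

Boundary ∂_2: C_2 → C_1 acts by ∂[p,q,r] = [q,r] − [p,r] + [p,q]. For instance
  ∂bij = ij − bj + bi,
  ∂aeh = eh − ah + ae.
The 17×5 boundary matrix has rank 4 and Smith normal form diag(1,1,1,1).

The boundary map ∂_3: C_3 → C_2 sends each 3-simplex σ to the alternating sum Σ_i (−1)^i (σ with its i-th vertex removed). For instance
  ∂bdij = dij − bij + bdj − bdi.
The 5×1 boundary matrix has rank 1 and Smith normal form diag(1).

From H_k ≅ ker(∂_k) / im(∂_{k+1}) we obtain:

  H_1: rank ker ∂_1 − rank ∂_2 = (17 − 9) − 4 = 4, and the invariant factors of ∂_2 are all 1, so H_1 = Z^4.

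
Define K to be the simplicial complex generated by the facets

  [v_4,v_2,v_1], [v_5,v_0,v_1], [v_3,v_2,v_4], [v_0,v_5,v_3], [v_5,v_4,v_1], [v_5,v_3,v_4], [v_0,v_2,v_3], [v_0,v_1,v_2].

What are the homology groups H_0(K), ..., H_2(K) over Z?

K has 6 vertices, 12 edges, 8 triangles.
rank ∂_0 = 0, rank ∂_1 = 5 ⇒ b_0 = 6 − 0 − 5 = 1; all invariant factors of ∂_1 are 1 so no torsion. So H_0 ≅ Z.
rank ∂_1 = 5, rank ∂_2 = 7 ⇒ b_1 = 12 − 5 − 7 = 0; all invariant factors of ∂_2 are 1 so no torsion. So H_1 ≅ 0.
rank ∂_2 = 7, rank ∂_3 = 0 ⇒ b_2 = 8 − 7 − 0 = 1. So H_2 ≅ Z.

H_0 = Z,  H_1 = 0,  H_2 = Z.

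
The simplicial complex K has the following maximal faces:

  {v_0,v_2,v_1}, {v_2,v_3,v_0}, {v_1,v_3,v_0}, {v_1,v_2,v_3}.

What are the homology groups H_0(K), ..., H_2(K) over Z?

H_0 ≅ Z,  H_1 = 0,  H_2 ≅ Z.

We work with the vertex ordering v_0 < v_1 < v_2 < v_3. The simplices of K, each written with vertices in increasing order, are:

  0-simplices (4): [v_0], [v_1], [v_2], [v_3]
  1-simplices (6): [v_0,v_1], [v_0,v_2], [v_0,v_3], [v_1,v_2], [v_1,v_3], [v_2,v_3]
  2-simplices (4): [v_0,v_1,v_2], [v_0,v_1,v_3], [v_0,v_2,v_3], [v_1,v_2,v_3]

Hence C_0 ≅ Z^4, C_1 ≅ Z^6, C_2 ≅ Z^4.

∂_1: C_1 → C_0 maps an edge to its endpoints' difference, ∂[p,q] = q − p. For instance
  ∂[v_1,v_3] = [v_3] − [v_1].
As a 4×6 matrix over Z this has rank 3, with invariant factors (1,1,1).

Boundary ∂_2: C_2 → C_1 sends each 2-simplex [p,q,r] to [q,r] − [p,r] + [p,q]. For instance
  ∂[v_0,v_1,v_2] = [v_1,v_2] − [v_0,v_2] + [v_0,v_1],
  ∂[v_0,v_1,v_3] = [v_1,v_3] − [v_0,v_3] + [v_0,v_1].
As a 6×4 matrix over Z this has rank 3, with invariant factors (1,1,1).

Now H_k = ker ∂_k / im ∂_{k+1}, so:

  H_0: rank C_0 − rank ∂_1 = 4 − 3 = 1, and the invariant factors of ∂_1 are all 1, so H_0 = Z.
  H_1: rank ker ∂_1 − rank ∂_2 = (6 − 3) − 3 = 0, and the invariant factors of ∂_2 are all 1, so H_1 = 0.
  H_2: rank ker ∂_2 − rank ∂_3 = (4 − 3) − 0 = 1, and there is no ∂_3, so H_2 = Z.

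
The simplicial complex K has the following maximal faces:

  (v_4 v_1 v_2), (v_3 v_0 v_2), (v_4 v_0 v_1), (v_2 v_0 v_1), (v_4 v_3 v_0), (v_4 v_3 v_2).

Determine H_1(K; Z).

Order the vertices as v_0 < v_1 < v_2 < v_3 < v_4. Listing each simplex with vertices in this order, K has dimension 2 with simplices:

  0-simplices (5): [v_0], [v_1], [v_2], [v_3], [v_4]
  1-simplices (9): [v_0,v_1], [v_0,v_2], [v_0,v_3], [v_0,v_4], [v_1,v_2], [v_1,v_4], [v_2,v_3], [v_2,v_4], [v_3,v_4]
  2-simplices (6): [v_0,v_1,v_2], [v_0,v_1,v_4], [v_0,v_2,v_3], [v_0,v_3,v_4], [v_1,v_2,v_4], [v_2,v_3,v_4]

so the chain groups are C_0 ≅ Z^5, C_1 ≅ Z^9, C_2 ≅ Z^6.

∂_1: C_1 → C_0 is given by ∂[p,q] = [q] − [p].
The resulting 5×9 matrix has rank 4, and its Smith normal form has invariant factors (1,1,1,1).

The boundary map ∂_2: C_2 → C_1 acts by ∂[p,q,r] = [q,r] − [p,r] + [p,q]. For instance
  ∂[v_1,v_2,v_4] = [v_2,v_4] − [v_1,v_4] + [v_1,v_2],
  ∂[v_0,v_1,v_4] = [v_1,v_4] − [v_0,v_4] + [v_0,v_1].
This gives a 9×6 integer matrix of rank 5; reducing to Smith normal form yields diagonal entries (1,1,1,1,1).

Computing H_k = (kernel of ∂_k) / (image of ∂_{k+1}):

  H_1: rank ker ∂_1 − rank ∂_2 = (9 − 4) − 5 = 0, and the invariant factors of ∂_2 are all 1, so H_1 = 0.

H_1 ≅ 0.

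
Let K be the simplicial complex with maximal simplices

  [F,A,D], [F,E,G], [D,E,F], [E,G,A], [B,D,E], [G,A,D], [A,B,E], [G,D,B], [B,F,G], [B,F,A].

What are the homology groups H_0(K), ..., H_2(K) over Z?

H_0 ≅ Z,  H_1 ≅ Z/2Z,  H_2 = 0.

We work with the vertex ordering A < B < D < E < F < G. The simplices of K, each written with vertices in increasing order, are:

  0-simplices (6): A, B, D, E, F, G
  1-simplices (15): AB, AD, AE, AF, AG, BD, BE, BF, BG, DE, DF, DG, EF, EG, FG
  2-simplices (10): ABE, ABF, ADF, ADG, AEG, BDE, BDG, BFG, DEF, EFG

Hence C_0 ≅ Z^6, C_1 ≅ Z^15, C_2 ≅ Z^10.

The boundary map ∂_1: C_1 → C_0 maps an edge to its endpoints' difference, ∂[p,q] = q − p. For instance
  ∂DF = F − D.
As a 6×15 matrix over Z this has rank 5, with invariant factors (1,1,1,1,1).

∂_2: C_2 → C_1 sends each 2-simplex [p,q,r] to [q,r] − [p,r] + [p,q]. For instance
  ∂BDG = DG − BG + BD,
  ∂BDE = DE − BE + BD.
The resulting 15×10 matrix has rank 10, and its Smith normal form has invariant factors (1,1,1,1,1,1,1,1,1,2).

Now H_k = ker ∂_k / im ∂_{k+1}, so:

  H_0: rank C_0 − rank ∂_1 = 6 − 5 = 1, and the invariant factors of ∂_1 are all 1, so H_0 = Z.
  H_1: rank ker ∂_1 − rank ∂_2 = (15 − 5) − 10 = 0, and ∂_2 has invariant factor 2 > 1, so H_1 = Z/2Z.
  H_2: rank ker ∂_2 − rank ∂_3 = (10 − 10) − 0 = 0, and there is no ∂_3, so H_2 = 0.

(K is a triangulation of the real projective plane RP^2.)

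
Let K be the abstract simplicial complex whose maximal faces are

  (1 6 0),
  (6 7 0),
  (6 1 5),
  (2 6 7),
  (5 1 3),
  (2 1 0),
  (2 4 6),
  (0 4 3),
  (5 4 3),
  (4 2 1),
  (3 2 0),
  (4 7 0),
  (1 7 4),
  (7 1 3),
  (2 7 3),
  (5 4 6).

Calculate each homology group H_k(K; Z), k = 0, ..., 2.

H_0 ≅ Z,  H_1 ≅ Z^2,  H_2 ≅ Z.

K has 8 vertices, 24 edges, 16 triangles.
rank ∂_0 = 0, rank ∂_1 = 7 ⇒ b_0 = 8 − 0 − 7 = 1; all invariant factors of ∂_1 are 1 so no torsion. So H_0 ≅ Z.
rank ∂_1 = 7, rank ∂_2 = 15 ⇒ b_1 = 24 − 7 − 15 = 2; all invariant factors of ∂_2 are 1 so no torsion. So H_1 ≅ Z^2.
rank ∂_2 = 15, rank ∂_3 = 0 ⇒ b_2 = 16 − 15 − 0 = 1. So H_2 ≅ Z.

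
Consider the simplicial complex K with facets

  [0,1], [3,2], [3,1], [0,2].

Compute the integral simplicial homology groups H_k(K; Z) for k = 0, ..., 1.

K has 4 vertices, 4 edges.
rank ∂_0 = 0, rank ∂_1 = 3 ⇒ b_0 = 4 − 0 − 3 = 1; all invariant factors of ∂_1 are 1 so no torsion. So H_0 ≅ Z.
rank ∂_1 = 3, rank ∂_2 = 0 ⇒ b_1 = 4 − 3 − 0 = 1. So H_1 ≅ Z.

H_0 = Z,  H_1 = Z.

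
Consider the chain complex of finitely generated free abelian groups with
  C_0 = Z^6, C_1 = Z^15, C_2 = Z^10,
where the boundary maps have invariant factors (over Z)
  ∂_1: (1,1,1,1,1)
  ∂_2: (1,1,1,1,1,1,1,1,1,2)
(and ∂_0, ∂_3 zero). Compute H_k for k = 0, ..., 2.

H_0 = Z,  H_1 = Z/2,  H_2 = 0.

H_0: b_0 = 6 − 0 − 5 = 1; torsion from ∂_1 factors > 1: none. So H_0 = Z.
H_1: b_1 = 15 − 5 − 10 = 0; torsion from ∂_2 factors > 1: [2]. So H_1 = Z/2.
H_2: b_2 = 10 − 10 − 0 = 0; torsion from ∂_3 factors > 1: none. So H_2 = 0.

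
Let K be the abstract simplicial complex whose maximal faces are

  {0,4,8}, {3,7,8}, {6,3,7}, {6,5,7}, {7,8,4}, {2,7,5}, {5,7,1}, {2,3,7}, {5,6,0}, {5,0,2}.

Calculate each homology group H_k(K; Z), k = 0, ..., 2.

H_0 ≅ Z,  H_1 ≅ Z,  H_2 = 0.

Take the total order 0 < 1 < 2 < 3 < 4 < 5 < 6 < 7 < 8 on the vertex set. Then K (dimension 2) consists of the simplices:

  0-simplices (9): [0], [1], [2], [3], [4], [5], [6], [7], [8]
  1-simplices (19): [0,2], [0,4], [0,5], [0,6], [0,8], [1,5], [1,7], [2,3], [2,5], [2,7], [3,6], [3,7], [3,8], [4,7], [4,8], [5,6], [5,7], [6,7], [7,8]
  2-simplices (10): [0,2,5], [0,4,8], [0,5,6], [1,5,7], [2,3,7], [2,5,7], [3,6,7], [3,7,8], [4,7,8], [5,6,7]

Hence C_0 ≅ Z^9, C_1 ≅ Z^19, C_2 ≅ Z^10.

∂_1: C_1 → C_0 maps an edge to its endpoints' difference, ∂[p,q] = q − p. For instance
  ∂[3,8] = [8] − [3].
The resulting 9×19 matrix has rank 8, and its Smith normal form has invariant factors (1,1,1,1,1,1,1,1).

∂_2: C_2 → C_1 acts by ∂[p,q,r] = [q,r] − [p,r] + [p,q]. For instance
  ∂[3,6,7] = [6,7] − [3,7] + [3,6],
  ∂[0,5,6] = [5,6] − [0,6] + [0,5].
The resulting 19×10 matrix has rank 10, and its Smith normal form has invariant factors (1,1,1,1,1,1,1,1,1,1).

From H_k ≅ ker(∂_k) / im(∂_{k+1}) we obtain:

  H_0: rank C_0 − rank ∂_1 = 9 − 8 = 1, and the invariant factors of ∂_1 are all 1, so H_0 = Z.
  H_1: rank ker ∂_1 − rank ∂_2 = (19 − 8) − 10 = 1, and the invariant factors of ∂_2 are all 1, so H_1 = Z.
  H_2: rank ker ∂_2 − rank ∂_3 = (10 − 10) − 0 = 0, and there is no ∂_3, so H_2 = 0.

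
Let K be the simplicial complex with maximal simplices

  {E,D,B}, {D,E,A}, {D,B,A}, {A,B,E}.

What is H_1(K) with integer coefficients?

H_1 = 0.

K has 4 vertices, 6 edges, 4 triangles.
rank ∂_1 = 3, rank ∂_2 = 3 ⇒ b_1 = 6 − 3 − 3 = 0; all invariant factors of ∂_2 are 1 so no torsion. So H_1 ≅ 0.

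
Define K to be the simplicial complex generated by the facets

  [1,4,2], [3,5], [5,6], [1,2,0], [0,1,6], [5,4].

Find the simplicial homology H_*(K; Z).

Order the vertices as 0 < 1 < 2 < 3 < 4 < 5 < 6. Listing each simplex with vertices in this order, K has dimension 2 with simplices:

  0-simplices (7): [0], [1], [2], [3], [4], [5], [6]
  1-simplices (10): [0,1], [0,2], [0,6], [1,2], [1,4], [1,6], [2,4], [3,5], [4,5], [5,6]
  2-simplices (3): [0,1,2], [0,1,6], [1,2,4]

so the chain groups are C_0 ≅ Z^7, C_1 ≅ Z^10, C_2 ≅ Z^3.

Boundary ∂_1: C_1 → C_0 maps an edge to its endpoints' difference, ∂[p,q] = q − p. For instance
  ∂[4,5] = [5] − [4].
The resulting 7×10 matrix has rank 6, and its Smith normal form has invariant factors (1,1,1,1,1,1).

Boundary ∂_2: C_2 → C_1 sends each 2-simplex [p,q,r] to [q,r] − [p,r] + [p,q]. For instance
  ∂[0,1,2] = [1,2] − [0,2] + [0,1],
  ∂[0,1,6] = [1,6] − [0,6] + [0,1].
The 10×3 boundary matrix has rank 3 and Smith normal form diag(1,1,1).

From H_k ≅ ker(∂_k) / im(∂_{k+1}) we obtain:

  H_0: rank C_0 − rank ∂_1 = 7 − 6 = 1, and the invariant factors of ∂_1 are all 1, so H_0 = Z.
  H_1: rank ker ∂_1 − rank ∂_2 = (10 − 6) − 3 = 1, and the invariant factors of ∂_2 are all 1, so H_1 = Z.
  H_2: rank ker ∂_2 − rank ∂_3 = (3 − 3) − 0 = 0, and there is no ∂_3, so H_2 = 0.

H_0 ≅ Z,  H_1 ≅ Z,  H_2 = 0.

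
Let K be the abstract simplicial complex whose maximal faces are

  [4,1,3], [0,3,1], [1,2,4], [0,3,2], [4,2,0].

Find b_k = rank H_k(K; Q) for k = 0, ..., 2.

b_0 = 1, b_1 = 1, b_2 = 0.

Take the total order 0 < 1 < 2 < 3 < 4 on the vertex set. Then K (dimension 2) consists of the simplices:

  0-simplices (5): [0], [1], [2], [3], [4]
  1-simplices (10): [0,1], [0,2], [0,3], [0,4], [1,2], [1,3], [1,4], [2,3], [2,4], [3,4]
  2-simplices (5): [0,1,3], [0,2,3], [0,2,4], [1,2,4], [1,3,4]

so the chain groups are C_0 ≅ Z^5, C_1 ≅ Z^10, C_2 ≅ Z^5.

The boundary map ∂_1: C_1 → C_0 maps an edge to its endpoints' difference, ∂[p,q] = q − p. For instance
  ∂[0,3] = [3] − [0].
The 5×10 boundary matrix has rank 4 and Smith normal form diag(1,1,1,1).

Boundary ∂_2: C_2 → C_1 sends each 2-simplex [p,q,r] to [q,r] − [p,r] + [p,q]. For instance
  ∂[1,2,4] = [2,4] − [1,4] + [1,2],
  ∂[0,1,3] = [1,3] − [0,3] + [0,1].
As a 10×5 matrix over Z this has rank 5, with invariant factors (1,1,1,1,1).

Now H_k = ker ∂_k / im ∂_{k+1}, so:

  H_0: rank C_0 − rank ∂_1 = 5 − 4 = 1, and the invariant factors of ∂_1 are all 1, so H_0 ≅ Z.
  H_1: rank ker ∂_1 − rank ∂_2 = (10 − 4) − 5 = 1, and the invariant factors of ∂_2 are all 1, so H_1 ≅ Z.
  H_2: rank ker ∂_2 − rank ∂_3 = (5 − 5) − 0 = 0, and there is no ∂_3, so H_2 ≅ 0.

Hence the Betti numbers are b_0 = 1, b_1 = 1, b_2 = 0.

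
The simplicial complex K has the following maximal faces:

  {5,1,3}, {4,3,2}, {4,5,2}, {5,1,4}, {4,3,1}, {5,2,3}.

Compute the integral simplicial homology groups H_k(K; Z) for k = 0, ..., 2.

H_0 = Z,  H_1 = 0,  H_2 = Z.

Take the total order 1 < 2 < 3 < 4 < 5 on the vertex set. Then K (dimension 2) consists of the simplices:

  0-simplices (5): [1], [2], [3], [4], [5]
  1-simplices (9): [1,3], [1,4], [1,5], [2,3], [2,4], [2,5], [3,4], [3,5], [4,5]
  2-simplices (6): [1,3,4], [1,3,5], [1,4,5], [2,3,4], [2,3,5], [2,4,5]

giving chain groups C_0 ≅ Z^5, C_1 ≅ Z^9, C_2 ≅ Z^6.

∂_1: C_1 → C_0 maps an edge to its endpoints' difference, ∂[p,q] = q − p.
The 5×9 boundary matrix has rank 4 and Smith normal form diag(1,1,1,1).

The boundary map ∂_2: C_2 → C_1 acts by ∂[p,q,r] = [q,r] − [p,r] + [p,q]. For instance
  ∂[1,3,4] = [3,4] − [1,4] + [1,3],
  ∂[2,3,4] = [3,4] − [2,4] + [2,3].
The 9×6 boundary matrix has rank 5 and Smith normal form diag(1,1,1,1,1).

Computing H_k = (kernel of ∂_k) / (image of ∂_{k+1}):

  H_0: rank C_0 − rank ∂_1 = 5 − 4 = 1, and the invariant factors of ∂_1 are all 1, so H_0 = Z.
  H_1: rank ker ∂_1 − rank ∂_2 = (9 − 4) − 5 = 0, and the invariant factors of ∂_2 are all 1, so H_1 = 0.
  H_2: rank ker ∂_2 − rank ∂_3 = (6 − 5) − 0 = 1, and there is no ∂_3, so H_2 = Z.

(K is a triangulation of the 2-sphere S^2.)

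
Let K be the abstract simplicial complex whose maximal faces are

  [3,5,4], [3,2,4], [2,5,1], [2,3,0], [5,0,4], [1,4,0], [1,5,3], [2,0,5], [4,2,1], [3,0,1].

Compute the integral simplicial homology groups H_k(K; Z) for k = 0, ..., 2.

Fix the vertex order 0 < 1 < 2 < 3 < 4 < 5 and write every simplex with vertices in increasing order. Then dim K = 2 and the simplices of K are:

  0-simplices (6): [0], [1], [2], [3], [4], [5]
  1-simplices (15): [0,1], [0,2], [0,3], [0,4], [0,5], [1,2], [1,3], [1,4], [1,5], [2,3], [2,4], [2,5], [3,4], [3,5], [4,5]
  2-simplices (10): [0,1,3], [0,1,4], [0,2,3], [0,2,5], [0,4,5], [1,2,4], [1,2,5], [1,3,5], [2,3,4], [3,4,5]

so the chain groups are C_0 ≅ Z^6, C_1 ≅ Z^15, C_2 ≅ Z^10.

∂_1: C_1 → C_0 maps an edge to its endpoints' difference, ∂[p,q] = q − p. For instance
  ∂[3,5] = [5] − [3].
As a 6×15 matrix over Z this has rank 5, with invariant factors (1,1,1,1,1).

∂_2: C_2 → C_1 sends each 2-simplex [p,q,r] to [q,r] − [p,r] + [p,q]. For instance
  ∂[1,2,5] = [2,5] − [1,5] + [1,2],
  ∂[0,2,5] = [2,5] − [0,5] + [0,2].
The resulting 15×10 matrix has rank 10, and its Smith normal form has invariant factors (1,1,1,1,1,1,1,1,1,2).

Now H_k = ker ∂_k / im ∂_{k+1}, so:

  H_0: rank C_0 − rank ∂_1 = 6 − 5 = 1, and the invariant factors of ∂_1 are all 1, so H_0 ≅ Z.
  H_1: rank ker ∂_1 − rank ∂_2 = (15 − 5) − 10 = 0, and ∂_2 has invariant factor 2 > 1, so H_1 ≅ Z/2Z.
  H_2: rank ker ∂_2 − rank ∂_3 = (10 − 10) − 0 = 0, and there is no ∂_3, so H_2 ≅ 0.

(K is a triangulation of the real projective plane RP^2.)

H_0 ≅ Z,  H_1 ≅ Z/2Z,  H_2 = 0.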